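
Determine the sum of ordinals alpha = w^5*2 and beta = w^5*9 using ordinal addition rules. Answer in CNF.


Ordinal addition w^5*2 + w^5*9:
Both terms have the same exponent 5.
w^e*c + w^e*d = w^e*(c+d).
Result = w^5*(2+9) = w^5*11

w^5*11


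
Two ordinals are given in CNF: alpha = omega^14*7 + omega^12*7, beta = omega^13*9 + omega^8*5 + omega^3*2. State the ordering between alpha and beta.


Compare term by term from highest exponent:
alpha = omega^14*7 + omega^12*7
beta = omega^13*9 + omega^8*5 + omega^3*2
Term 1: alpha has omega^14*7, beta has omega^13*9
Term 2: alpha has omega^12*7, beta has omega^8*5
Term 3: alpha has omega^0*0, beta has omega^3*2
Result: alpha > beta

alpha > beta


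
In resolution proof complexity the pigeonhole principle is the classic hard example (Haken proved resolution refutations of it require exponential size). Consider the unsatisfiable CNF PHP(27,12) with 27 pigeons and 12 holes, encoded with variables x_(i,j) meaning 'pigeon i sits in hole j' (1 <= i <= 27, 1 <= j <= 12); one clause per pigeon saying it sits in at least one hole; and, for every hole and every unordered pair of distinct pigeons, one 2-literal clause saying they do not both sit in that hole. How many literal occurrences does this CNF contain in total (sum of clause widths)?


PHP(27,12): 27 pigeons, 12 holes, 27*12 = 324 variables.
- pigeon clauses: one per pigeon -> 27 clauses of width 12 -> 324 literals
- hole clauses: 12 holes * C(27,2) = 12 * 351 -> 4212 clauses of width 2 -> 8424 literals
Total literal occurrences = 324 + 8424 = 8748

8748


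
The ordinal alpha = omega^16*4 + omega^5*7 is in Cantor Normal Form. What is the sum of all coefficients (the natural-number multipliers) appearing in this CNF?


CNF: omega^16*4 + omega^5*7
Coefficients: 4 + 7 = 11

11


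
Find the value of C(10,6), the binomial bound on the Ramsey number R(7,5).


R(7,5) <= C(7+5-2, 7-1) = C(10, 6)
C(10, 6) = 10! / (6! * 4!)
= 210

210


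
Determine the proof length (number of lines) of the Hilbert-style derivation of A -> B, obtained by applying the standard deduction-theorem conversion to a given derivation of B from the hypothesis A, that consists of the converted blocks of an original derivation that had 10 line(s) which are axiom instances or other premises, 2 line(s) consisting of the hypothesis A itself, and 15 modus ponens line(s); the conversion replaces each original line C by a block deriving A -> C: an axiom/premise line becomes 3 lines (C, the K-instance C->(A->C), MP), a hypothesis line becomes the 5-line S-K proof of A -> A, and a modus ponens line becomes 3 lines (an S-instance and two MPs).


Deduction-theorem conversion, block by block:
- 10 axiom/premise lines -> 3 lines each = 30
- 2 hypothesis lines -> 5 lines each (identity proof A->A) = 10
- 15 MP lines -> 3 lines each (S-instance, MP, MP) = 45
Total = 30 + 10 + 45 = 85 lines.

85


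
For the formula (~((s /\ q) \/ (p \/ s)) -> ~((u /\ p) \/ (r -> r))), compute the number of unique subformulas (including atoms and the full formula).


Formula: (~((s /\ q) \/ (p \/ s)) -> ~((u /\ p) \/ (r -> r)))
Subformulas found:
  1. q
  2. u
  3. s
  4. r
  5. p
  6. (u /\ p)
  7. (r -> r)
  8. (s /\ q)
  9. (p \/ s)
  10. ((u /\ p) \/ (r -> r))
  11. ((s /\ q) \/ (p \/ s))
  12. ~((u /\ p) \/ (r -> r))
  13. ~((s /\ q) \/ (p \/ s))
  14. (~((s /\ q) \/ (p \/ s)) -> ~((u /\ p) \/ (r -> r)))
Total distinct subformulas = 14

14


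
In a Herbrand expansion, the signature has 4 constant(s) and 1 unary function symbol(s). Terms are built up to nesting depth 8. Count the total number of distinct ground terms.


Herbrand terms by depth:
Depth 0: 4 constants
Depth 1: 4 new terms (running total: 8)
Depth 2: 4 new terms (running total: 12)
Depth 3: 4 new terms (running total: 16)
Depth 4: 4 new terms (running total: 20)
Depth 5: 4 new terms (running total: 24)
Depth 6: 4 new terms (running total: 28)
Depth 7: 4 new terms (running total: 32)
Depth 8: 4 new terms (running total: 36)
Total distinct ground terms = 36

36


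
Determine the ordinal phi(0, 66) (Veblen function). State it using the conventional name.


phi(0, 66):
phi(0, beta) = omega^beta by definition.
phi(0, 66) = omega^66

omega^66


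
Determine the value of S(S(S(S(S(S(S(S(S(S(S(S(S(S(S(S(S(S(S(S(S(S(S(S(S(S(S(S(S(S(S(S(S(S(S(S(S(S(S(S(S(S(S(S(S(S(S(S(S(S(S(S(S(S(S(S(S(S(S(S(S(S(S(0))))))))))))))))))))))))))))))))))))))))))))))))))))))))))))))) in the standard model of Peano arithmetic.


Counting successors applied to 0:
63 applications of S to 0 = 63

63


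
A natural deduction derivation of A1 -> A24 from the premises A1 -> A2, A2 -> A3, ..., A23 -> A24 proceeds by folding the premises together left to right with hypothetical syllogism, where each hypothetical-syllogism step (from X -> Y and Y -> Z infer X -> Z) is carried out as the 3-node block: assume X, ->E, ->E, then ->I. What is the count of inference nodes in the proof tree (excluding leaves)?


There are 23 premises in the chain. The first HS step combines premises 1 and 2; each further premise needs one more HS step.
So 23 premises require 23 - 1 = 22 hypothetical-syllogism steps.
Each HS step uses 3 inference nodes (->E, ->E, ->I).
22 * 3 = 66 total inference nodes.

66


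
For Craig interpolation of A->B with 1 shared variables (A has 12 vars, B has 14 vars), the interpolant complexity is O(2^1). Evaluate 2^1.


Shared atoms = 1
Craig interpolant size bound = 2^1
= 2

2


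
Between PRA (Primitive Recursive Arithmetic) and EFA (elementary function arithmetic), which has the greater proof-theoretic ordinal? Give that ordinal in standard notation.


Proof-theoretic ordinal of PRA (Primitive Recursive Arithmetic): omega^omega
Proof-theoretic ordinal of EFA (elementary function arithmetic): omega^3
Comparing: omega^3 < omega^omega.
The larger ordinal is omega^omega (from PRA (Primitive Recursive Arithmetic)).

omega^omega


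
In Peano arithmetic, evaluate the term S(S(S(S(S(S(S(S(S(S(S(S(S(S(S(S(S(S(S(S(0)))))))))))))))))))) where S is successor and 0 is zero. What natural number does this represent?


Counting successors applied to 0:
20 applications of S to 0 = 20

20


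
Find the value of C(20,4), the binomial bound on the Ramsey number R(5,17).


R(5,17) <= C(5+17-2, 5-1) = C(20, 4)
C(20, 4) = 20! / (4! * 16!)
= 4845

4845


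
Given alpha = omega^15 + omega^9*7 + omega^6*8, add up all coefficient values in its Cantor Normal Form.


CNF: omega^15 + omega^9*7 + omega^6*8
Coefficients: 1 + 7 + 8 = 16

16


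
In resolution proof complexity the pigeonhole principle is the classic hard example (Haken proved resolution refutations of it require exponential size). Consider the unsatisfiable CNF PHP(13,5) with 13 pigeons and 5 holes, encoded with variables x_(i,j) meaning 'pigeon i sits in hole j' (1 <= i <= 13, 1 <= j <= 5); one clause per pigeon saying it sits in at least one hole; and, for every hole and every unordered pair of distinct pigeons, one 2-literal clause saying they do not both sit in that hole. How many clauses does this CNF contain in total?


PHP(13,5): 13 pigeons, 5 holes, 13*5 = 65 variables.
- pigeon clauses: one per pigeon -> 13 clauses
- hole clauses: 5 holes * C(13,2) = 5 * 78 -> 390 clauses
Total clauses = 13 + 390 = 403

403


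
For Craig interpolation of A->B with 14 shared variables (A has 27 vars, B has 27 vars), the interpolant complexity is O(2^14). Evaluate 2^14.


Shared atoms = 14
Craig interpolant size bound = 2^14
= 16384

16384


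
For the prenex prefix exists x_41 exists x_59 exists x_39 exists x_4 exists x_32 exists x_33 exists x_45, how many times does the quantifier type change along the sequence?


Walk the prefix and count type changes:
  position 1: exists -> exists
  position 2: exists -> exists
  position 3: exists -> exists
  position 4: exists -> exists
  position 5: exists -> exists
  position 6: exists -> exists
Total alternations = 0

0


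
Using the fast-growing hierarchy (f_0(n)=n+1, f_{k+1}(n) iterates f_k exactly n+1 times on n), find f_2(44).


f_2(44) = f_1^45(44)
f_1(m) = 2m + 1.
Iterating: f_1^k(n) = 2^k*(n+1) - 1.
f_2(44) = 2^45*(44+1) - 1 = 35184372088832*45 - 1 = 1583296743997439

1583296743997439


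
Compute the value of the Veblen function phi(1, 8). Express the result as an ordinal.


phi(1, 8):
phi(1, beta) = epsilon_beta (the beta-th epsilon number).
phi(1, 8) = epsilon_8

epsilon_8


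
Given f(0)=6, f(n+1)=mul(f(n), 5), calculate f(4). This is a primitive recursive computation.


f(0) = 6
f(1) = mul(f(0), 5) = mul(6, 5) = 30
f(2) = mul(f(1), 5) = mul(30, 5) = 150
f(3) = mul(f(2), 5) = mul(150, 5) = 750
f(4) = mul(f(3), 5) = mul(750, 5) = 3750


3750


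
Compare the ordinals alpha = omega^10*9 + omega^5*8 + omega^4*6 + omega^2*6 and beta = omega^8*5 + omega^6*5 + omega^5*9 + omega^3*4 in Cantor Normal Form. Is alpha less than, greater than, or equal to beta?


Compare term by term from highest exponent:
alpha = omega^10*9 + omega^5*8 + omega^4*6 + omega^2*6
beta = omega^8*5 + omega^6*5 + omega^5*9 + omega^3*4
Term 1: alpha has omega^10*9, beta has omega^8*5
Term 2: alpha has omega^5*8, beta has omega^6*5
Term 3: alpha has omega^4*6, beta has omega^5*9
Term 4: alpha has omega^2*6, beta has omega^3*4
Result: alpha > beta

alpha > beta


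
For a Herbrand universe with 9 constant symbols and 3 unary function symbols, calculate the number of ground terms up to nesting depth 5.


Herbrand terms by depth:
Depth 0: 9 constants
Depth 1: 27 new terms (running total: 36)
Depth 2: 81 new terms (running total: 117)
Depth 3: 243 new terms (running total: 360)
Depth 4: 729 new terms (running total: 1089)
Depth 5: 2187 new terms (running total: 3276)
Total distinct ground terms = 3276

3276


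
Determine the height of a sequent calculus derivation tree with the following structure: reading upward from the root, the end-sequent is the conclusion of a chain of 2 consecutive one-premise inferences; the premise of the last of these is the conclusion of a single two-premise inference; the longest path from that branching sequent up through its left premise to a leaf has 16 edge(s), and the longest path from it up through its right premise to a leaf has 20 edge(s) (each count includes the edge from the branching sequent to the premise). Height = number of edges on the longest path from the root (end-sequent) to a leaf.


Longest path through the left premise: 16 edges (measured from the branching sequent)
Longest path through the right premise: 20 edges
Height of the subtree rooted at the branching sequent: max(16, 20) = 20
The branching sequent sits 2 edges above the root (the chain of one-premise inferences), so height = 20 + 2 = 22

22


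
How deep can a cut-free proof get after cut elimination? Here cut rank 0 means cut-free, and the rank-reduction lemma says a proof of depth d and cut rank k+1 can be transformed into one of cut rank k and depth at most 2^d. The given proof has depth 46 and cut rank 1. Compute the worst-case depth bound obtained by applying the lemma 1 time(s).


Each rank reduction sends depth d to at most 2^d; cut rank r needs r reductions.
2_0(46) = 46
2_1(46) = 2^46 = 70368744177664
Cut-free depth bound = 70368744177664

70368744177664


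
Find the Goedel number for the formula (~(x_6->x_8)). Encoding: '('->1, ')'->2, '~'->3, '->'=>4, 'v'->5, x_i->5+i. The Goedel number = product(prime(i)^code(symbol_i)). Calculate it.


Formula: (~(x_6->x_8))
Symbol codes: [1, 3, 1, 11, 4, 13, 2, 2]
Primes: [2, 3, 5, 7, 11, 13, 17, 19]
p_1^1 = 2^1 = 2
p_2^3 = 3^3 = 27
p_3^1 = 5^1 = 5
p_4^11 = 7^11 = 1977326743
p_5^4 = 11^4 = 14641
p_6^13 = 13^13 = 302875106592253
p_7^2 = 17^2 = 289
p_8^2 = 19^2 = 361
Product = 246991250875042445409157139269019370

246991250875042445409157139269019370


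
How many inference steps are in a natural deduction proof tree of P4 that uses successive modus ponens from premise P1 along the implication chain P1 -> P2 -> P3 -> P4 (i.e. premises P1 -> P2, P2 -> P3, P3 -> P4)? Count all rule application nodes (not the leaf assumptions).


We have a chain: P1 -> P2 -> P3 -> P4.
Each modus ponens application produces the next variable.
The chain has 4 propositions, so 4-1 = 3 modus ponens steps.
Total inference nodes = 3

3


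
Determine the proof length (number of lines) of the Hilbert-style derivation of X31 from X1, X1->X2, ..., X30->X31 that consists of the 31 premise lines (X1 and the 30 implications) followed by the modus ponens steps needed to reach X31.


We have 31 premise lines: X1 and 30 implications.
Each implication is detached once by MP, giving 30 MP lines.
31 premise lines + 30 MP lines = 61 total lines.

61


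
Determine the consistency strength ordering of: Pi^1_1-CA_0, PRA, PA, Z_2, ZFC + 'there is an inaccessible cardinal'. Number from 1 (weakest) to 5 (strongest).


Ordering by consistency strength:
1. PRA
2. PA
3. Pi^1_1-CA_0
4. Z_2
5. ZFC + 'there is an inaccessible cardinal'


Pi^1_1-CA_0=3, PRA=1, PA=2, Z_2=4, ZFC + 'there is an inaccessible cardinal'=5


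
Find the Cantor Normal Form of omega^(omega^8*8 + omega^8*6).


omega^(omega^8*8 + omega^8*6):
Both terms of the exponent have the same exponent 8, so they merge: omega^8*8 + omega^8*6 = omega^8*(8+6) = omega^8*14.
omega raised to a CNF ordinal is a single CNF term: Result = omega^(omega^8*14)

omega^(omega^8*14)


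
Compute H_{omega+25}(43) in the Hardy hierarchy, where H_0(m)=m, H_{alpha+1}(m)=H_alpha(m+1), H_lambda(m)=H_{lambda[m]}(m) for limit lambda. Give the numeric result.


H_{omega+25}(43):
Unwind the 25 successor steps: H_{omega+25}(43) = H_omega(43+25) = H_omega(68).
H_omega(m) = H_m(m) = m + m = 2m.
Result = 2 * 68 = 136

136


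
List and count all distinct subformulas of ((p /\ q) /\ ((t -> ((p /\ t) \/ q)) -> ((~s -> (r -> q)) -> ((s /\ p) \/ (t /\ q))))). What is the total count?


Formula: ((p /\ q) /\ ((t -> ((p /\ t) \/ q)) -> ((~s -> (r -> q)) -> ((s /\ p) \/ (t /\ q)))))
Subformulas found:
  1. r
  2. q
  3. s
  4. t
  5. p
  6. ~s
  7. (r -> q)
  8. (s /\ p)
  9. (p /\ q)
  10. (p /\ t)
  11. (t /\ q)
  12. ((p /\ t) \/ q)
  13. (~s -> (r -> q))
  14. ((s /\ p) \/ (t /\ q))
  15. (t -> ((p /\ t) \/ q))
  16. ((~s -> (r -> q)) -> ((s /\ p) \/ (t /\ q)))
  17. ((t -> ((p /\ t) \/ q)) -> ((~s -> (r -> q)) -> ((s /\ p) \/ (t /\ q))))
  18. ((p /\ q) /\ ((t -> ((p /\ t) \/ q)) -> ((~s -> (r -> q)) -> ((s /\ p) \/ (t /\ q)))))
Total distinct subformulas = 18

18


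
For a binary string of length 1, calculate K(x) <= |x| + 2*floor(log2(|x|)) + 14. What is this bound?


floor(log2(1)) = 0
2 * 0 = 0
K(x) <= 1 + 0 + 14 = 15

15


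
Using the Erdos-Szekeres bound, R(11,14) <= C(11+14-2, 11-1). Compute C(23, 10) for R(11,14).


R(11,14) <= C(11+14-2, 11-1) = C(23, 10)
C(23, 10) = 23! / (10! * 13!)
= 1144066

1144066


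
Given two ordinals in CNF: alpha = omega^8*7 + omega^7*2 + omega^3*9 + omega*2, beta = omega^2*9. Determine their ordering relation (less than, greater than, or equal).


Compare term by term from highest exponent:
alpha = omega^8*7 + omega^7*2 + omega^3*9 + omega*2
beta = omega^2*9
Term 1: alpha has omega^8*7, beta has omega^2*9
Term 2: alpha has omega^7*2, beta has omega^0*0
Term 3: alpha has omega^3*9, beta has omega^0*0
Term 4: alpha has omega^1*2, beta has omega^0*0
Result: alpha > beta

alpha > beta


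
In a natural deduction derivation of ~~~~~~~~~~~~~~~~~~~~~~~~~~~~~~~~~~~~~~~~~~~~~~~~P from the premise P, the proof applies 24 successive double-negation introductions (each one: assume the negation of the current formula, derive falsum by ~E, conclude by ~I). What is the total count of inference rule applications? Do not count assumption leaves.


Each double-negation introduction (from C infer ~~C) uses 2 inference nodes: one ~E (C and ~C give falsum) and one ~I (discharge ~C).
24 double negations = 24 * 2 = 48 inference nodes.

48


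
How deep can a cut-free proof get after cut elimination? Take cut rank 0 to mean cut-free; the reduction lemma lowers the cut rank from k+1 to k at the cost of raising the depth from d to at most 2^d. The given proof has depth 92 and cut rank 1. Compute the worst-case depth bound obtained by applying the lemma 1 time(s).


Each rank reduction sends depth d to at most 2^d; cut rank r needs r reductions.
2_0(92) = 92
2_1(92) = 2^92 = 4951760157141521099596496896
Cut-free depth bound = 4951760157141521099596496896

4951760157141521099596496896


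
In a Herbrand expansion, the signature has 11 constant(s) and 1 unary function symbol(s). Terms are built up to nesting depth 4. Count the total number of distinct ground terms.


Herbrand terms by depth:
Depth 0: 11 constants
Depth 1: 11 new terms (running total: 22)
Depth 2: 11 new terms (running total: 33)
Depth 3: 11 new terms (running total: 44)
Depth 4: 11 new terms (running total: 55)
Total distinct ground terms = 55

55


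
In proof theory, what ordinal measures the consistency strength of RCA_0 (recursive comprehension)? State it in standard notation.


The proof-theoretic ordinal of RCA_0 (recursive comprehension) is a standard result in ordinal analysis.
This ordinal is the supremum of order types of primitive recursive well-orderings
that the theory can prove to be well-ordered.
For RCA_0 (recursive comprehension), the proof-theoretic ordinal is omega^omega.

omega^omega


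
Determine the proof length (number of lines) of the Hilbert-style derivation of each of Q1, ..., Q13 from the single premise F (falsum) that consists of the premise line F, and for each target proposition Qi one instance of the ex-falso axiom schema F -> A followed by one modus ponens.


Ex falso, line by line:
- 1 premise line (F)
- 13 targets, each needing 1 axiom instance (F -> Qi) + 1 MP = 2 lines: 2 * 13 = 26
Total = 1 + 26 = 27 lines.

27


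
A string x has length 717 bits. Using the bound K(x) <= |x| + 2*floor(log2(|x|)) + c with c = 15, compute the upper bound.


floor(log2(717)) = 9
2 * 9 = 18
K(x) <= 717 + 18 + 15 = 750

750


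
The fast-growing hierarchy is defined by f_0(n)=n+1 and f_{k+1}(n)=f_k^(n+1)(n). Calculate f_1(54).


f_1(54) = f_0^55(54)
f_0 adds 1 each time, applied 55 times.
f_1(54) = 54 + 55 = 109

109


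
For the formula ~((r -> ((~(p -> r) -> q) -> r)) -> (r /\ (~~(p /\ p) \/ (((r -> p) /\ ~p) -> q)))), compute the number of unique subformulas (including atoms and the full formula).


Formula: ~((r -> ((~(p -> r) -> q) -> r)) -> (r /\ (~~(p /\ p) \/ (((r -> p) /\ ~p) -> q))))
Subformulas found:
  1. r
  2. q
  3. p
  4. ~p
  5. (r -> p)
  6. (p /\ p)
  7. (p -> r)
  8. ~(p /\ p)
  9. ~(p -> r)
  10. ~~(p /\ p)
  11. (~(p -> r) -> q)
  12. ((r -> p) /\ ~p)
  13. ((~(p -> r) -> q) -> r)
  14. (((r -> p) /\ ~p) -> q)
  15. (r -> ((~(p -> r) -> q) -> r))
  16. (~~(p /\ p) \/ (((r -> p) /\ ~p) -> q))
  17. (r /\ (~~(p /\ p) \/ (((r -> p) /\ ~p) -> q)))
  18. ((r -> ((~(p -> r) -> q) -> r)) -> (r /\ (~~(p /\ p) \/ (((r -> p) /\ ~p) -> q))))
  19. ~((r -> ((~(p -> r) -> q) -> r)) -> (r /\ (~~(p /\ p) \/ (((r -> p) /\ ~p) -> q))))
Total distinct subformulas = 19

19


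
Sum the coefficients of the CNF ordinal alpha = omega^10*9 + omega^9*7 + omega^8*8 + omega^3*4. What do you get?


CNF: omega^10*9 + omega^9*7 + omega^8*8 + omega^3*4
Coefficients: 9 + 7 + 8 + 4 = 28

28


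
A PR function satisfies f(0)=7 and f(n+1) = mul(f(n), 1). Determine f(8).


f(0) = 7
f(1) = mul(f(0), 1) = mul(7, 1) = 7
f(2) = mul(f(1), 1) = mul(7, 1) = 7
f(3) = mul(f(2), 1) = mul(7, 1) = 7
f(4) = mul(f(3), 1) = mul(7, 1) = 7
f(5) = mul(f(4), 1) = mul(7, 1) = 7
f(6) = mul(f(5), 1) = mul(7, 1) = 7
f(7) = mul(f(6), 1) = mul(7, 1) = 7
f(8) = mul(f(7), 1) = mul(7, 1) = 7


7


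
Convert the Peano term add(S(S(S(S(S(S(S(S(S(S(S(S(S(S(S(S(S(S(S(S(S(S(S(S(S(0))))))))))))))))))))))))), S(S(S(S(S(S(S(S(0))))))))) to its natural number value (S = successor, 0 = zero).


add(S^25(0), S^8(0)):
S^25(0) = 25
S^8(0) = 8
25 + 8 = 33

33


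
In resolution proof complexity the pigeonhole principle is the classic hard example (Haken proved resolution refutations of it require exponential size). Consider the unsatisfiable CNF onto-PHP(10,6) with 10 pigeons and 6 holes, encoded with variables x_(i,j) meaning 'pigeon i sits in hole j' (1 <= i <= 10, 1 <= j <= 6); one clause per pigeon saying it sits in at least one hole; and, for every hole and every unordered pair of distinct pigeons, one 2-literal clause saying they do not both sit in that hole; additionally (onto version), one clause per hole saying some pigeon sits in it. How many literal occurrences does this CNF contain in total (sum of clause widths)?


onto-PHP(10,6): 10 pigeons, 6 holes, 10*6 = 60 variables.
- pigeon clauses: one per pigeon -> 10 clauses of width 6 -> 60 literals
- hole clauses: 6 holes * C(10,2) = 6 * 45 -> 270 clauses of width 2 -> 540 literals
- onto clauses: one per hole -> 6 clauses of width 10 -> 60 literals
Total literal occurrences = 60 + 540 + 60 = 660

660


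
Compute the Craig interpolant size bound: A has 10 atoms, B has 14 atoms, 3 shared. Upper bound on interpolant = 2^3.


Shared atoms = 3
Craig interpolant size bound = 2^3
= 8

8


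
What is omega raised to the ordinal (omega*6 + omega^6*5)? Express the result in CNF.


omega^(omega*6 + omega^6*5):
In ordinal addition a term is absorbed by a following term of strictly larger exponent: 1 < 6, so omega*6 + omega^6*5 = omega^6*5.
omega raised to a CNF ordinal is a single CNF term: Result = omega^(omega^6*5)

omega^(omega^6*5)


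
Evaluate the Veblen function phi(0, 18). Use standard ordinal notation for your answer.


phi(0, 18):
phi(0, beta) = omega^beta by definition.
phi(0, 18) = omega^18

omega^18


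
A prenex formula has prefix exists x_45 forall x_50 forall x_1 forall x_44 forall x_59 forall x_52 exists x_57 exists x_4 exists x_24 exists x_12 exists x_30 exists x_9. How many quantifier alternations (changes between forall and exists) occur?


Walk the prefix and count type changes:
  position 1: exists -> forall <-- alternation
  position 2: forall -> forall
  position 3: forall -> forall
  position 4: forall -> forall
  position 5: forall -> forall
  position 6: forall -> exists <-- alternation
  position 7: exists -> exists
  position 8: exists -> exists
  position 9: exists -> exists
  position 10: exists -> exists
  position 11: exists -> exists
Total alternations = 2

2


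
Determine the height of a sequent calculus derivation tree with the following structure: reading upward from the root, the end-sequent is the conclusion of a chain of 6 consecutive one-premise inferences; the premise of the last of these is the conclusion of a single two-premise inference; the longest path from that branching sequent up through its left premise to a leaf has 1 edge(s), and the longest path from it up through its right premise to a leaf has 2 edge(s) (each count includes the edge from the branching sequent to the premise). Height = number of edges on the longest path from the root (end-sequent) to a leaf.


Longest path through the left premise: 1 edges (measured from the branching sequent)
Longest path through the right premise: 2 edges
Height of the subtree rooted at the branching sequent: max(1, 2) = 2
The branching sequent sits 6 edges above the root (the chain of one-premise inferences), so height = 2 + 6 = 8

8


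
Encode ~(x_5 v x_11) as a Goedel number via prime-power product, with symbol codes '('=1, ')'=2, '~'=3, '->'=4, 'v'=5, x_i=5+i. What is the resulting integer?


Formula: ~(x_5 v x_11)
Symbol codes: [3, 1, 10, 5, 16, 2]
Primes: [2, 3, 5, 7, 11, 13]
p_1^3 = 2^3 = 8
p_2^1 = 3^1 = 3
p_3^10 = 5^10 = 9765625
p_4^5 = 7^5 = 16807
p_5^16 = 11^16 = 45949729863572161
p_6^2 = 13^2 = 169
Product = 30589413646660004385389765625000

30589413646660004385389765625000


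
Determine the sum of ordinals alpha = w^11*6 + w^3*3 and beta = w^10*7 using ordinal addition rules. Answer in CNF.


Ordinal addition (w^11*6 + w^3*3) + w^10*7:
alpha's leading term has exponent 11 > beta's exponent 10, so it survives.
alpha's tail term has exponent 3 < beta's exponent 10, so it is absorbed by beta.
In ordinal addition, any term followed by a strictly larger-exponent term is absorbed.
Result = w^11*6 + w^10*7

w^11*6 + w^10*7


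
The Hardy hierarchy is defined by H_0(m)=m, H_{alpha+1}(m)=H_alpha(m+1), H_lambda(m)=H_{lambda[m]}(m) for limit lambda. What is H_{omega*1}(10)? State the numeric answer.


H_{omega*1}(10):
For the Hardy hierarchy, H_{omega*k}(n) = 2^k * n.
2^1 = 2.
2 * 10 = 20

20


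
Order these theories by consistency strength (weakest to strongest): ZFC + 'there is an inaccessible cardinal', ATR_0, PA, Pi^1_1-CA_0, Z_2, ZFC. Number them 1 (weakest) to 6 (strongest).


Ordering by consistency strength:
1. PA
2. ATR_0
3. Pi^1_1-CA_0
4. Z_2
5. ZFC
6. ZFC + 'there is an inaccessible cardinal'


ZFC + 'there is an inaccessible cardinal'=6, ATR_0=2, PA=1, Pi^1_1-CA_0=3, Z_2=4, ZFC=5


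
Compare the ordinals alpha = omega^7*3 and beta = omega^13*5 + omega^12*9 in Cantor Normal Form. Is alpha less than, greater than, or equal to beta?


Compare term by term from highest exponent:
alpha = omega^7*3
beta = omega^13*5 + omega^12*9
Term 1: alpha has omega^7*3, beta has omega^13*5
Term 2: alpha has omega^0*0, beta has omega^12*9
Result: alpha < beta

alpha < beta


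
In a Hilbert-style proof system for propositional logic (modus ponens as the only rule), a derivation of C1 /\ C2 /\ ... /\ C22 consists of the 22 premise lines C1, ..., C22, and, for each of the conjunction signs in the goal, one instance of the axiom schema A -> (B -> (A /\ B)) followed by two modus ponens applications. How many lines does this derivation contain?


Conjoining 22 premises:
- 22 premise lines
- the goal has 21 conjunction signs; each costs 1 axiom instance + 2 MP = 3 lines: 3 * 21 = 63
Total = 22 + 63 = 85 lines.

85


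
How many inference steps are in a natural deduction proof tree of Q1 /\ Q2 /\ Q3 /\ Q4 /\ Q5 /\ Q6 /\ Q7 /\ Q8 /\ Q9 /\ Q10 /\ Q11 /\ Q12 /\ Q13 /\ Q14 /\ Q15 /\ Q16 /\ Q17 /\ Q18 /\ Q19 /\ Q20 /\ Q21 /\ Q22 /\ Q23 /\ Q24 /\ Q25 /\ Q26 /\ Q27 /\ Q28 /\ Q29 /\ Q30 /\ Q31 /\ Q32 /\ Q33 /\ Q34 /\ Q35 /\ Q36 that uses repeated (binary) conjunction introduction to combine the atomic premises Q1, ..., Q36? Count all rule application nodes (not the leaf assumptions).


The target conjunction has 36 conjuncts, i.e. 35 binary /\ connectives.
Each conjunction-intro joins two pieces, so 36 atoms require 36-1 = 35 applications.
Total inference nodes = 35

35


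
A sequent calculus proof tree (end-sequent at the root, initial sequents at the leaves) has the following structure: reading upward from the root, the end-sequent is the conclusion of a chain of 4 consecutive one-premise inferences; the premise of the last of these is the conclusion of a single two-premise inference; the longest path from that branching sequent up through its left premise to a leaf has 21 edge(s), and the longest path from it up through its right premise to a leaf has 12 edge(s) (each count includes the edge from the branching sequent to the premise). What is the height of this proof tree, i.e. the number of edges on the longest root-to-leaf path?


Longest path through the left premise: 21 edges (measured from the branching sequent)
Longest path through the right premise: 12 edges
Height of the subtree rooted at the branching sequent: max(21, 12) = 21
The branching sequent sits 4 edges above the root (the chain of one-premise inferences), so height = 21 + 4 = 25

25


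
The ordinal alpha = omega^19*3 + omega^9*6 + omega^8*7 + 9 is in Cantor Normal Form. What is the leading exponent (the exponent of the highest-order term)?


CNF: omega^19*3 + omega^9*6 + omega^8*7 + 9
The leading term is omega^19*3, which has exponent 19.

19


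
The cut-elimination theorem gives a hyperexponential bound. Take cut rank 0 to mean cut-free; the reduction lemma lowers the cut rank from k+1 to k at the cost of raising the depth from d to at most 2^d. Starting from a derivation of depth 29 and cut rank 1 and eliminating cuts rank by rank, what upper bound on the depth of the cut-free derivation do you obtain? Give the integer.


Each rank reduction sends depth d to at most 2^d; cut rank r needs r reductions.
2_0(29) = 29
2_1(29) = 2^29 = 536870912
Cut-free depth bound = 536870912

536870912


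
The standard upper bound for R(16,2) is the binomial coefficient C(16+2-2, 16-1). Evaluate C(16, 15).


R(16,2) <= C(16+2-2, 16-1) = C(16, 15)
C(16, 15) = 16! / (15! * 1!)
= 16

16


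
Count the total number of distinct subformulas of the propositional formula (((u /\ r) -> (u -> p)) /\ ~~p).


Formula: (((u /\ r) -> (u -> p)) /\ ~~p)
Subformulas found:
  1. u
  2. r
  3. p
  4. ~p
  5. ~~p
  6. (u -> p)
  7. (u /\ r)
  8. ((u /\ r) -> (u -> p))
  9. (((u /\ r) -> (u -> p)) /\ ~~p)
Total distinct subformulas = 9

9


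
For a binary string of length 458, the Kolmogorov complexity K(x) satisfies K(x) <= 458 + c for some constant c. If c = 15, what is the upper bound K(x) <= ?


K(x) <= |x| + c = 458 + 15 = 473

473


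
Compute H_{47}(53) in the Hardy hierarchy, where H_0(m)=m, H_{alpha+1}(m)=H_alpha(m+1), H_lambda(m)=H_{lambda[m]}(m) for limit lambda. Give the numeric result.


H_47(53):
For finite ordinals k, H_k(n) = n + k (each successor step adds 1).
H_47(53) = 53 + 47 = 100

100


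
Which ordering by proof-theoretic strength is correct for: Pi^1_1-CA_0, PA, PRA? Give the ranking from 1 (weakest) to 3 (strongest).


Ordering by consistency strength:
1. PRA
2. PA
3. Pi^1_1-CA_0


Pi^1_1-CA_0=3, PA=2, PRA=1


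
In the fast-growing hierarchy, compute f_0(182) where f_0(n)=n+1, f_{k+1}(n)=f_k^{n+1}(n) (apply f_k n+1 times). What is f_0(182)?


f_0(182) = 182 + 1 = 183

183


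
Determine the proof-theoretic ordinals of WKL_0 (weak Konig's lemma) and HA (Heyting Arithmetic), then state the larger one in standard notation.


Proof-theoretic ordinal of WKL_0 (weak Konig's lemma): omega^omega
Proof-theoretic ordinal of HA (Heyting Arithmetic): epsilon_0
Comparing: omega^omega < epsilon_0.
The larger ordinal is epsilon_0 (from HA (Heyting Arithmetic)).

epsilon_0


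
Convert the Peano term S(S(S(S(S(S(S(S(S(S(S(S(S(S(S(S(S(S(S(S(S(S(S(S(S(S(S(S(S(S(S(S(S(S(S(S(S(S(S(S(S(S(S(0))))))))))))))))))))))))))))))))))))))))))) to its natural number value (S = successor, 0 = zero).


Counting successors applied to 0:
43 applications of S to 0 = 43

43


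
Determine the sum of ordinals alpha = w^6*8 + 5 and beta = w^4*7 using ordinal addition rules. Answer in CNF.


Ordinal addition (w^6*8 + 5) + w^4*7:
alpha's leading term has exponent 6 > beta's exponent 4, so it survives.
alpha's tail term has exponent 0 < beta's exponent 4, so it is absorbed by beta.
In ordinal addition, any term followed by a strictly larger-exponent term is absorbed.
Result = w^6*8 + w^4*7

w^6*8 + w^4*7


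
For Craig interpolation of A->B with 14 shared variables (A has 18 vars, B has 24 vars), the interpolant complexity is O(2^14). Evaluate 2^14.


Shared atoms = 14
Craig interpolant size bound = 2^14
= 16384

16384


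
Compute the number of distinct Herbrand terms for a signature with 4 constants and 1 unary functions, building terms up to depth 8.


Herbrand terms by depth:
Depth 0: 4 constants
Depth 1: 4 new terms (running total: 8)
Depth 2: 4 new terms (running total: 12)
Depth 3: 4 new terms (running total: 16)
Depth 4: 4 new terms (running total: 20)
Depth 5: 4 new terms (running total: 24)
Depth 6: 4 new terms (running total: 28)
Depth 7: 4 new terms (running total: 32)
Depth 8: 4 new terms (running total: 36)
Total distinct ground terms = 36

36


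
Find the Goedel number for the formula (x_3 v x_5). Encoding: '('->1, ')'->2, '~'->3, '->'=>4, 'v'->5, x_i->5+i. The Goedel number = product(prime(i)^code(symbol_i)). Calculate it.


Formula: (x_3 v x_5)
Symbol codes: [1, 8, 5, 10, 2]
Primes: [2, 3, 5, 7, 11]
p_1^1 = 2^1 = 2
p_2^8 = 3^8 = 6561
p_3^5 = 5^5 = 3125
p_4^10 = 7^10 = 282475249
p_5^2 = 11^2 = 121
Product = 1401573332196056250

1401573332196056250


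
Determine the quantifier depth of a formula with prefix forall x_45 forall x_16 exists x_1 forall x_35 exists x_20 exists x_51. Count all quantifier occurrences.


Quantifier prefix has 6 quantifier symbols.
Quantifier depth = 6

6


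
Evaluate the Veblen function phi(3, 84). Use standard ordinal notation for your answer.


phi(3, 84):
phi(3, beta) = eta_beta (the beta-th eta number, fixed point of zeta).
phi(3, 84) = eta_84

eta_84


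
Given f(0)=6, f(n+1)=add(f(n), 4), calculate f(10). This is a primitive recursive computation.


f(0) = 6
f(1) = add(f(0), 4) = add(6, 4) = 10
f(2) = add(f(1), 4) = add(10, 4) = 14
f(3) = add(f(2), 4) = add(14, 4) = 18
f(4) = add(f(3), 4) = add(18, 4) = 22
f(5) = add(f(4), 4) = add(22, 4) = 26
f(6) = add(f(5), 4) = add(26, 4) = 30
f(7) = add(f(6), 4) = add(30, 4) = 34
f(8) = add(f(7), 4) = add(34, 4) = 38
f(9) = add(f(8), 4) = add(38, 4) = 42
f(10) = add(f(9), 4) = add(42, 4) = 46


46


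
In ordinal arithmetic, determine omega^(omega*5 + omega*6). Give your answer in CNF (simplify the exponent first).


omega^(omega*5 + omega*6):
Both terms of the exponent have the same exponent 1, so they merge: omega*5 + omega*6 = omega*(5+6) = omega*11.
omega raised to a CNF ordinal is a single CNF term: Result = omega^(omega*11)

omega^(omega*11)


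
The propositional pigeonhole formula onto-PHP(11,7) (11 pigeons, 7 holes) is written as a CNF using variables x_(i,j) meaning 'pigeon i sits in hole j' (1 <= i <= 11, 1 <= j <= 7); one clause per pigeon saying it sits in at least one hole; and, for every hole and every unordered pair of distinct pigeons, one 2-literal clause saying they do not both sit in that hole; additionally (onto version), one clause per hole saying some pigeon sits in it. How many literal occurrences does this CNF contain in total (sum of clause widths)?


onto-PHP(11,7): 11 pigeons, 7 holes, 11*7 = 77 variables.
- pigeon clauses: one per pigeon -> 11 clauses of width 7 -> 77 literals
- hole clauses: 7 holes * C(11,2) = 7 * 55 -> 385 clauses of width 2 -> 770 literals
- onto clauses: one per hole -> 7 clauses of width 11 -> 77 literals
Total literal occurrences = 77 + 770 + 77 = 924

924


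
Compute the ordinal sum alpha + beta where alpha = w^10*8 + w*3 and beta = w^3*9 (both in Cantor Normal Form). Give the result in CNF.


Ordinal addition (w^10*8 + w*3) + w^3*9:
alpha's leading term has exponent 10 > beta's exponent 3, so it survives.
alpha's tail term has exponent 1 < beta's exponent 3, so it is absorbed by beta.
In ordinal addition, any term followed by a strictly larger-exponent term is absorbed.
Result = w^10*8 + w^3*9

w^10*8 + w^3*9


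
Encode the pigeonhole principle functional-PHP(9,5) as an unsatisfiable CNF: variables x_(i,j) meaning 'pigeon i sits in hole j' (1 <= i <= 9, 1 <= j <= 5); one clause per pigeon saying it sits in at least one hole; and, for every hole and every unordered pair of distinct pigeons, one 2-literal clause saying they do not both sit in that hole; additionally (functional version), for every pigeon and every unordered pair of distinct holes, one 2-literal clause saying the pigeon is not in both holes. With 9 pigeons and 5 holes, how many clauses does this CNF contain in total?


functional-PHP(9,5): 9 pigeons, 5 holes, 9*5 = 45 variables.
- pigeon clauses: one per pigeon -> 9 clauses
- hole clauses: 5 holes * C(9,2) = 5 * 36 -> 180 clauses
- functional clauses: 9 pigeons * C(5,2) = 9 * 10 -> 90 clauses
Total clauses = 9 + 180 + 90 = 279

279


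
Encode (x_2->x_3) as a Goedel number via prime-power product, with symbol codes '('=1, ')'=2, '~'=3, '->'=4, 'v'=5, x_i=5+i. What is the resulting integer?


Formula: (x_2->x_3)
Symbol codes: [1, 7, 4, 8, 2]
Primes: [2, 3, 5, 7, 11]
p_1^1 = 2^1 = 2
p_2^7 = 3^7 = 2187
p_3^4 = 5^4 = 625
p_4^8 = 7^8 = 5764801
p_5^2 = 11^2 = 121
Product = 1906902492783750

1906902492783750


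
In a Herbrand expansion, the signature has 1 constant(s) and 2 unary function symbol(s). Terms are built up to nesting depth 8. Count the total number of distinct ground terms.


Herbrand terms by depth:
Depth 0: 1 constants
Depth 1: 2 new terms (running total: 3)
Depth 2: 4 new terms (running total: 7)
Depth 3: 8 new terms (running total: 15)
Depth 4: 16 new terms (running total: 31)
Depth 5: 32 new terms (running total: 63)
Depth 6: 64 new terms (running total: 127)
Depth 7: 128 new terms (running total: 255)
Depth 8: 256 new terms (running total: 511)
Total distinct ground terms = 511

511


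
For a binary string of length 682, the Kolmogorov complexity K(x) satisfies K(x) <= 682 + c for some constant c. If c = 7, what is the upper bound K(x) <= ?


K(x) <= |x| + c = 682 + 7 = 689

689


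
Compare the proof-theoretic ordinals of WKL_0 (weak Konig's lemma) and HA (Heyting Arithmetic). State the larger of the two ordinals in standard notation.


Proof-theoretic ordinal of WKL_0 (weak Konig's lemma): omega^omega
Proof-theoretic ordinal of HA (Heyting Arithmetic): epsilon_0
Comparing: omega^omega < epsilon_0.
The larger ordinal is epsilon_0 (from HA (Heyting Arithmetic)).

epsilon_0


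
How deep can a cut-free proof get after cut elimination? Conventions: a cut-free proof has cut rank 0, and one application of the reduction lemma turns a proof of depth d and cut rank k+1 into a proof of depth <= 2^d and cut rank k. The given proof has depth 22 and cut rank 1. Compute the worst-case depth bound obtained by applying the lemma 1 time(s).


Each rank reduction sends depth d to at most 2^d; cut rank r needs r reductions.
2_0(22) = 22
2_1(22) = 2^22 = 4194304
Cut-free depth bound = 4194304

4194304


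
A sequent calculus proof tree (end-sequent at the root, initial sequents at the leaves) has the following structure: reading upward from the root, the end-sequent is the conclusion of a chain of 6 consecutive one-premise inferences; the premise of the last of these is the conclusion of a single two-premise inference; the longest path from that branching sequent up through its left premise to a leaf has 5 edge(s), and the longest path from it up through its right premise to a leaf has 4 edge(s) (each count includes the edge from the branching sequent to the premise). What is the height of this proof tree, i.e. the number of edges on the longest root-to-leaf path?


Longest path through the left premise: 5 edges (measured from the branching sequent)
Longest path through the right premise: 4 edges
Height of the subtree rooted at the branching sequent: max(5, 4) = 5
The branching sequent sits 6 edges above the root (the chain of one-premise inferences), so height = 5 + 6 = 11

11


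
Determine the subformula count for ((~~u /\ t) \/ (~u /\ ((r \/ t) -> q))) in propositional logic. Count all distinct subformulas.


Formula: ((~~u /\ t) \/ (~u /\ ((r \/ t) -> q)))
Subformulas found:
  1. q
  2. u
  3. r
  4. t
  5. ~u
  6. ~~u
  7. (r \/ t)
  8. (~~u /\ t)
  9. ((r \/ t) -> q)
  10. (~u /\ ((r \/ t) -> q))
  11. ((~~u /\ t) \/ (~u /\ ((r \/ t) -> q)))
Total distinct subformulas = 11

11


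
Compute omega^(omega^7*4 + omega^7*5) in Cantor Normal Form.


omega^(omega^7*4 + omega^7*5):
Both terms of the exponent have the same exponent 7, so they merge: omega^7*4 + omega^7*5 = omega^7*(4+5) = omega^7*9.
omega raised to a CNF ordinal is a single CNF term: Result = omega^(omega^7*9)

omega^(omega^7*9)


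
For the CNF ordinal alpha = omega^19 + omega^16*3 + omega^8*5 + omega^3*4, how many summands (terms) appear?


CNF: omega^19 + omega^16*3 + omega^8*5 + omega^3*4
Count the summands separated by '+':
  term 1: omega^19
  term 2: omega^16*3
  term 3: omega^8*5
  term 4: omega^3*4
Total terms = 4

4


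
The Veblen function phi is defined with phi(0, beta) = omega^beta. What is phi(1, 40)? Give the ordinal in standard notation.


phi(1, 40):
phi(1, beta) = epsilon_beta (the beta-th epsilon number).
phi(1, 40) = epsilon_40

epsilon_40
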